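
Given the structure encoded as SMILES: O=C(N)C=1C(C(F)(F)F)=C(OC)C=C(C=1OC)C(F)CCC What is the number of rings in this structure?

In SMILES, each pair of matching ring-closure digits denotes one ring-closing bond; the number of such bonds equals the number of independent rings.
Ring-closure bonds here: 1.

1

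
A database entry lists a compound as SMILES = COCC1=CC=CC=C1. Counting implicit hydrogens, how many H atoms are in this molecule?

Walk through each heavy atom and fill implicit hydrogens from standard valence (C 4, N 3, O 2, S 2, halogen 1):
  atom 1: C, bond orders sum to 1 (valence 4) → 3 H
  atom 2: O, bond orders sum to 2 (valence 2) → 0 H
  atom 3: C, bond orders sum to 2 (valence 4) → 2 H
  atom 4: C, bond orders sum to 4 (valence 4) → 0 H
  atom 5: C, bond orders sum to 3 (valence 4) → 1 H
  atom 6: C, bond orders sum to 3 (valence 4) → 1 H
  atom 7: C, bond orders sum to 3 (valence 4) → 1 H
  atom 8: C, bond orders sum to 3 (valence 4) → 1 H
  atom 9: C, bond orders sum to 3 (valence 4) → 1 H
Total hydrogens: 10.

10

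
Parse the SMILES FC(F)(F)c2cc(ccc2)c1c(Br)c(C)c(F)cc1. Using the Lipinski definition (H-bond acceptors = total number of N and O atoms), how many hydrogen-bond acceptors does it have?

N atoms: 0; O atoms: 0.
Lipinski HBA = 0 + 0 = 0.

0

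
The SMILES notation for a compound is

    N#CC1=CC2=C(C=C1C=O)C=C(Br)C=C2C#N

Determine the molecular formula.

Walk through each heavy atom and fill implicit hydrogens from standard valence (C 4, N 3, O 2, S 2, halogen 1):
  atom 1: N, bond orders sum to 3 (valence 3) → 0 H
  atom 2: C, bond orders sum to 4 (valence 4) → 0 H
  atom 3: C, bond orders sum to 4 (valence 4) → 0 H
  atom 4: C, bond orders sum to 3 (valence 4) → 1 H
  atom 5: C, bond orders sum to 4 (valence 4) → 0 H
  atom 6: C, bond orders sum to 4 (valence 4) → 0 H
  atom 7: C, bond orders sum to 3 (valence 4) → 1 H
  atom 8: C, bond orders sum to 4 (valence 4) → 0 H
  atom 9: C, bond orders sum to 3 (valence 4) → 1 H
  atom 10: O, bond orders sum to 2 (valence 2) → 0 H
  atom 11: C, bond orders sum to 3 (valence 4) → 1 H
  atom 12: C, bond orders sum to 4 (valence 4) → 0 H
  atom 13: Br (halogen, monovalent) → 0 H
  atom 14: C, bond orders sum to 3 (valence 4) → 1 H
  atom 15: C, bond orders sum to 4 (valence 4) → 0 H
  atom 16: C, bond orders sum to 4 (valence 4) → 0 H
  atom 17: N, bond orders sum to 3 (valence 3) → 0 H
Totals → C:13, H:5, Br:1, N:2, O:1.
In Hill order: C13H5BrN2O.

C13H5BrN2O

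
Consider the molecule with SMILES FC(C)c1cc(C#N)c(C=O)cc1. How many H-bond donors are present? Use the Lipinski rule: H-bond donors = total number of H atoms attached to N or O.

0

Donors: find every N or O and count the H atoms it carries.
  atom 8 (N): bond orders sum to 3 → 0 H
  atom 11 (O): bond orders sum to 2 → 0 H
Lipinski HBD = 0.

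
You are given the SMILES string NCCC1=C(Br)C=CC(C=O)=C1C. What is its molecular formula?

C10H12BrNO

Walk through each heavy atom and fill implicit hydrogens from standard valence (C 4, N 3, O 2, S 2, halogen 1):
  atom 1: N, bond orders sum to 1 (valence 3) → 2 H
  atom 2: C, bond orders sum to 2 (valence 4) → 2 H
  atom 3: C, bond orders sum to 2 (valence 4) → 2 H
  atom 4: C, bond orders sum to 4 (valence 4) → 0 H
  atom 5: C, bond orders sum to 4 (valence 4) → 0 H
  atom 6: Br (halogen, monovalent) → 0 H
  atom 7: C, bond orders sum to 3 (valence 4) → 1 H
  atom 8: C, bond orders sum to 3 (valence 4) → 1 H
  atom 9: C, bond orders sum to 4 (valence 4) → 0 H
  atom 10: C, bond orders sum to 3 (valence 4) → 1 H
  atom 11: O, bond orders sum to 2 (valence 2) → 0 H
  atom 12: C, bond orders sum to 4 (valence 4) → 0 H
  atom 13: C, bond orders sum to 1 (valence 4) → 3 H
Totals → C:10, H:12, Br:1, N:1, O:1.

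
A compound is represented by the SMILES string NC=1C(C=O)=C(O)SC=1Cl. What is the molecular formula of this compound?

C5H4ClNO2S

Walk through each heavy atom and fill implicit hydrogens from standard valence (C 4, N 3, O 2, S 2, halogen 1):
  atom 1: N, bond orders sum to 1 (valence 3) → 2 H
  atom 2: C, bond orders sum to 4 (valence 4) → 0 H
  atom 3: C, bond orders sum to 4 (valence 4) → 0 H
  atom 4: C, bond orders sum to 3 (valence 4) → 1 H
  atom 5: O, bond orders sum to 2 (valence 2) → 0 H
  atom 6: C, bond orders sum to 4 (valence 4) → 0 H
  atom 7: O, bond orders sum to 1 (valence 2) → 1 H
  atom 8: S, bond orders sum to 2 (valence 2) → 0 H
  atom 9: C, bond orders sum to 4 (valence 4) → 0 H
  atom 10: Cl (halogen, monovalent) → 0 H
Totals → C:5, H:4, Cl:1, N:1, O:2, S:1.
In Hill order: C5H4ClNO2S.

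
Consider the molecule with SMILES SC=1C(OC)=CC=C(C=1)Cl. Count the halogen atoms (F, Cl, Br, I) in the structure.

1

Halogen atoms appear at heavy-atom position 10 (1×Cl).
Other groups present: 1 ether, 1 thiol.
Halogen count: 1.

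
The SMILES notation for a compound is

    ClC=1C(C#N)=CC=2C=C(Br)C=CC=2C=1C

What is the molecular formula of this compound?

Walk through each heavy atom and fill implicit hydrogens from standard valence (C 4, N 3, O 2, S 2, halogen 1):
  atom 1: Cl (halogen, monovalent) → 0 H
  atom 2: C, bond orders sum to 4 (valence 4) → 0 H
  atom 3: C, bond orders sum to 4 (valence 4) → 0 H
  atom 4: C, bond orders sum to 4 (valence 4) → 0 H
  atom 5: N, bond orders sum to 3 (valence 3) → 0 H
  atom 6: C, bond orders sum to 3 (valence 4) → 1 H
  atom 7: C, bond orders sum to 4 (valence 4) → 0 H
  atom 8: C, bond orders sum to 3 (valence 4) → 1 H
  atom 9: C, bond orders sum to 4 (valence 4) → 0 H
  atom 10: Br (halogen, monovalent) → 0 H
  atom 11: C, bond orders sum to 3 (valence 4) → 1 H
  atom 12: C, bond orders sum to 3 (valence 4) → 1 H
  atom 13: C, bond orders sum to 4 (valence 4) → 0 H
  atom 14: C, bond orders sum to 4 (valence 4) → 0 H
  atom 15: C, bond orders sum to 1 (valence 4) → 3 H
Totals → C:12, H:7, Br:1, Cl:1, N:1.
In Hill order: C12H7BrClN.

C12H7BrClN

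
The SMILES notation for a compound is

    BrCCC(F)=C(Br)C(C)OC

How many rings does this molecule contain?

0

In SMILES, each pair of matching ring-closure digits denotes one ring-closing bond; the number of such bonds equals the number of independent rings.
Ring-closure bonds here: 0.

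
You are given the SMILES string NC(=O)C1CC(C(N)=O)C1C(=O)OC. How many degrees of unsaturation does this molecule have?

Degree of unsaturation = (number of rings) + (number of π bonds).
Ring closures in the SMILES: 1.
π bonds: 3 double bonds (each 1 DoU) → 3 DoU from unsaturation.
Total DoU = 1 + 3 = 4.

4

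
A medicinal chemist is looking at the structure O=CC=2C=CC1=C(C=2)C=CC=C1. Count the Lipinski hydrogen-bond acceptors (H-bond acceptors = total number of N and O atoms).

1

N atoms: 0; O atoms: 1.
Lipinski HBA = 0 + 1 = 1.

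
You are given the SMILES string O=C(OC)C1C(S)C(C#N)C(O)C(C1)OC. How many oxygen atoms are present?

Scan the SMILES for O atoms (remember two-letter symbols like Cl and Br are single atoms).
Oxygen count: 4.

4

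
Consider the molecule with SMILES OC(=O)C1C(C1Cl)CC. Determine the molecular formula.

C6H9ClO2

Walk through each heavy atom and fill implicit hydrogens from standard valence (C 4, N 3, O 2, S 2, halogen 1):
  atom 1: O, bond orders sum to 1 (valence 2) → 1 H
  atom 2: C, bond orders sum to 4 (valence 4) → 0 H
  atom 3: O, bond orders sum to 2 (valence 2) → 0 H
  atom 4: C, bond orders sum to 3 (valence 4) → 1 H
  atom 5: C, bond orders sum to 3 (valence 4) → 1 H
  atom 6: C, bond orders sum to 3 (valence 4) → 1 H
  atom 7: Cl (halogen, monovalent) → 0 H
  atom 8: C, bond orders sum to 2 (valence 4) → 2 H
  atom 9: C, bond orders sum to 1 (valence 4) → 3 H
Totals → C:6, H:9, Cl:1, O:2.
In Hill order: C6H9ClO2.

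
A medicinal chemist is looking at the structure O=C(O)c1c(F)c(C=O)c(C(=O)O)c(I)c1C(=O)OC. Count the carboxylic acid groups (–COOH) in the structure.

2

The carboxylic acid motif appears at heavy-atom positions 2, 11 in the SMILES.
Other groups present: 1 aldehyde, 1 ester.
Carboxylic acid count: 2.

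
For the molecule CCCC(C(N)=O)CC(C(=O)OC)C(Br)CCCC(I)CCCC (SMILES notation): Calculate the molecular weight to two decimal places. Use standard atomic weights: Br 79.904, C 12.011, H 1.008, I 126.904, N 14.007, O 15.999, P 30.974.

518.27 g/mol

First, the molecular formula is C18H33BrINO3 (counting implicit H from valence).
  Br: 1 × 79.904 = 79.904
  C: 18 × 12.011 = 216.198
  H: 33 × 1.008 = 33.264
  I: 1 × 126.904 = 126.904
  N: 1 × 14.007 = 14.007
  O: 3 × 15.999 = 47.997
Sum: 1×79.904 + 18×12.011 + 33×1.008 + 1×126.904 + 1×14.007 + 3×15.999 = 518.274 → 518.27 g/mol.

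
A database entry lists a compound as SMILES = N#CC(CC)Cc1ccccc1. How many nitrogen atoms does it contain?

Scan the SMILES for N atoms (remember two-letter symbols like Cl and Br are single atoms).
Nitrogen count: 1.

1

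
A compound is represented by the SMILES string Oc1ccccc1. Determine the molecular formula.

Walk through each heavy atom and fill implicit hydrogens from standard valence (C 4, N 3, O 2, S 2, halogen 1); for lowercase aromatic atoms, an aromatic c carries 1 H when it has two neighbours and 0 H with three, and aromatic n carries 0 H:
  atom 1: O, bond orders sum to 1 (valence 2) → 1 H
  atom 2: aromatic c, 3 neighbours → 0 H
  atom 3: aromatic c, 2 neighbours → 1 H
  atom 4: aromatic c, 2 neighbours → 1 H
  atom 5: aromatic c, 2 neighbours → 1 H
  atom 6: aromatic c, 2 neighbours → 1 H
  atom 7: aromatic c, 2 neighbours → 1 H
Totals → C:6, H:6, O:1.
In Hill order: C6H6O.

C6H6O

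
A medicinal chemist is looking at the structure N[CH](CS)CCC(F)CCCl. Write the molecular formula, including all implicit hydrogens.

C7H15ClFNS

Walk through each heavy atom and fill implicit hydrogens from standard valence (C 4, N 3, O 2, S 2, halogen 1):
  atom 1: N, bond orders sum to 1 (valence 3) → 2 H
  atom 2: C with explicit H count 1
  atom 3: C, bond orders sum to 2 (valence 4) → 2 H
  atom 4: S, bond orders sum to 1 (valence 2) → 1 H
  atom 5: C, bond orders sum to 2 (valence 4) → 2 H
  atom 6: C, bond orders sum to 2 (valence 4) → 2 H
  atom 7: C, bond orders sum to 3 (valence 4) → 1 H
  atom 8: F (halogen, monovalent) → 0 H
  atom 9: C, bond orders sum to 2 (valence 4) → 2 H
  atom 10: C, bond orders sum to 2 (valence 4) → 2 H
  atom 11: Cl (halogen, monovalent) → 0 H
Totals → C:7, H:15, Cl:1, F:1, N:1, S:1.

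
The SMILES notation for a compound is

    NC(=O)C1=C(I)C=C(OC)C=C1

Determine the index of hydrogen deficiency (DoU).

Degree of unsaturation = (number of rings) + (number of π bonds).
Ring closures in the SMILES: 1.
π bonds: 4 double bonds (each 1 DoU) → 4 DoU from unsaturation.
Total DoU = 1 + 4 = 5.

5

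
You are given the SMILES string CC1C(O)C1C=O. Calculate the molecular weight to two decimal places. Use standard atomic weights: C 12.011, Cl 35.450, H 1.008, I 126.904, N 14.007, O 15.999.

100.12 g/mol

First, the molecular formula is C5H8O2 (counting implicit H from valence).
  C: 5 × 12.011 = 60.055
  H: 8 × 1.008 = 8.064
  O: 2 × 15.999 = 31.998
Sum: 5×12.011 + 8×1.008 + 2×15.999 = 100.117 → 100.12 g/mol.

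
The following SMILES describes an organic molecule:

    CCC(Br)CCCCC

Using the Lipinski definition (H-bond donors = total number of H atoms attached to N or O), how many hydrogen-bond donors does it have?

0

Donors: find every N or O and count the H atoms it carries.
  (no N or O atoms present)
Lipinski HBD = 0.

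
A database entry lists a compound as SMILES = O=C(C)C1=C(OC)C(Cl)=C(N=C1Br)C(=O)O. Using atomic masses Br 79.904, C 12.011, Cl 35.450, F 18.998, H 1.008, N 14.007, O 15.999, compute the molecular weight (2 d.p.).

First, the molecular formula is C9H7BrClNO4 (counting implicit H from valence).
  Br: 1 × 79.904 = 79.904
  C: 9 × 12.011 = 108.099
  Cl: 1 × 35.450 = 35.450
  H: 7 × 1.008 = 7.056
  N: 1 × 14.007 = 14.007
  O: 4 × 15.999 = 63.996
Sum: 1×79.904 + 9×12.011 + 1×35.450 + 7×1.008 + 1×14.007 + 4×15.999 = 308.512 → 308.51 g/mol.

308.51 g/mol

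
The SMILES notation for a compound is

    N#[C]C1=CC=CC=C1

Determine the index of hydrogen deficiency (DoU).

Molecular formula: C7H5N.
DoU = (2C + 2 + N − H − X) / 2, where X is the halogen count and O/S are ignored.
    = (2·7 + 2 + 1 − 5 − 0) / 2 = 12 / 2 = 6.

6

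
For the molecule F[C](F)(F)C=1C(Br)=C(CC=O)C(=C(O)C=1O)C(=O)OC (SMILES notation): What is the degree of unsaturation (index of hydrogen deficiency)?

Molecular formula: C11H8BrF3O5.
DoU = (2C + 2 + N − H − X) / 2, where X is the halogen count and O/S are ignored.
    = (2·11 + 2 + 0 − 8 − 4) / 2 = 12 / 2 = 6.

6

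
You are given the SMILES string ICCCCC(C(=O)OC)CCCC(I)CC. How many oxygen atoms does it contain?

2

Scan the SMILES for O atoms (remember two-letter symbols like Cl and Br are single atoms).
Oxygen count: 2.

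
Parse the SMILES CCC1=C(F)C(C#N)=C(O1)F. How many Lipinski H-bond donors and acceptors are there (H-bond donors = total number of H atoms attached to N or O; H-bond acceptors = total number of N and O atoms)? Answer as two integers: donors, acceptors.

Donors: find every N or O and count the H atoms it carries.
  atom 8 (N): bond orders sum to 3 → 0 H
  atom 10 (O): bond orders sum to 2 → 0 H
Lipinski HBD = 0.
Acceptors: N atoms = 1, O atoms = 1 → HBA = 2.

0, 2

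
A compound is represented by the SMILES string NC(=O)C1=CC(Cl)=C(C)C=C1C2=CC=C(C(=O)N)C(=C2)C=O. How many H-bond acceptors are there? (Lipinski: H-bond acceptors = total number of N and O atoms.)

5

N atoms: 2; O atoms: 3.
Lipinski HBA = 2 + 3 = 5.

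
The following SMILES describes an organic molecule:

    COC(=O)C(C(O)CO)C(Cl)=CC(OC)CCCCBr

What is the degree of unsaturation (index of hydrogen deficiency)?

2

Degree of unsaturation = (number of rings) + (number of π bonds).
Ring closures in the SMILES: 0.
π bonds: 2 double bonds (each 1 DoU) → 2 DoU from unsaturation.
Total DoU = 0 + 2 = 2.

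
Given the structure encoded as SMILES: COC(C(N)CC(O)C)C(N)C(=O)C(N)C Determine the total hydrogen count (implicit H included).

Walk through each heavy atom and fill implicit hydrogens from standard valence (C 4, N 3, O 2, S 2, halogen 1):
  atom 1: C, bond orders sum to 1 (valence 4) → 3 H
  atom 2: O, bond orders sum to 2 (valence 2) → 0 H
  atom 3: C, bond orders sum to 3 (valence 4) → 1 H
  atom 4: C, bond orders sum to 3 (valence 4) → 1 H
  atom 5: N, bond orders sum to 1 (valence 3) → 2 H
  atom 6: C, bond orders sum to 2 (valence 4) → 2 H
  atom 7: C, bond orders sum to 3 (valence 4) → 1 H
  atom 8: O, bond orders sum to 1 (valence 2) → 1 H
  atom 9: C, bond orders sum to 1 (valence 4) → 3 H
  atom 10: C, bond orders sum to 3 (valence 4) → 1 H
  atom 11: N, bond orders sum to 1 (valence 3) → 2 H
  atom 12: C, bond orders sum to 4 (valence 4) → 0 H
  atom 13: O, bond orders sum to 2 (valence 2) → 0 H
  atom 14: C, bond orders sum to 3 (valence 4) → 1 H
  atom 15: N, bond orders sum to 1 (valence 3) → 2 H
  atom 16: C, bond orders sum to 1 (valence 4) → 3 H
Total hydrogens: 23.

23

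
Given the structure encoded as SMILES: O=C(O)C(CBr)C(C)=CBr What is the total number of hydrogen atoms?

Walk through each heavy atom and fill implicit hydrogens from standard valence (C 4, N 3, O 2, S 2, halogen 1):
  atom 1: O, bond orders sum to 2 (valence 2) → 0 H
  atom 2: C, bond orders sum to 4 (valence 4) → 0 H
  atom 3: O, bond orders sum to 1 (valence 2) → 1 H
  atom 4: C, bond orders sum to 3 (valence 4) → 1 H
  atom 5: C, bond orders sum to 2 (valence 4) → 2 H
  atom 6: Br (halogen, monovalent) → 0 H
  atom 7: C, bond orders sum to 4 (valence 4) → 0 H
  atom 8: C, bond orders sum to 1 (valence 4) → 3 H
  atom 9: C, bond orders sum to 3 (valence 4) → 1 H
  atom 10: Br (halogen, monovalent) → 0 H
Total hydrogens: 8.

8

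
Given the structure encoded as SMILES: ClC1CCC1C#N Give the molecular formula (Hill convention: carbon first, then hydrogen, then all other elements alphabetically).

Walk through each heavy atom and fill implicit hydrogens from standard valence (C 4, N 3, O 2, S 2, halogen 1):
  atom 1: Cl (halogen, monovalent) → 0 H
  atom 2: C, bond orders sum to 3 (valence 4) → 1 H
  atom 3: C, bond orders sum to 2 (valence 4) → 2 H
  atom 4: C, bond orders sum to 2 (valence 4) → 2 H
  atom 5: C, bond orders sum to 3 (valence 4) → 1 H
  atom 6: C, bond orders sum to 4 (valence 4) → 0 H
  atom 7: N, bond orders sum to 3 (valence 3) → 0 H
Totals → C:5, H:6, Cl:1, N:1.

C5H6ClN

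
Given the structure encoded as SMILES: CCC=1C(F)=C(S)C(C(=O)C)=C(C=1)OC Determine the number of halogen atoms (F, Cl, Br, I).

1

Halogen atoms appear at heavy-atom position 5 (1×F).
Other groups present: 1 ether, 1 ketone, 1 thiol.
Halogen count: 1.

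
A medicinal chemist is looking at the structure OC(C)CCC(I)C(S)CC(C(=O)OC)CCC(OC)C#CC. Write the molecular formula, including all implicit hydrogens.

C17H29IO4S

Walk through each heavy atom and fill implicit hydrogens from standard valence (C 4, N 3, O 2, S 2, halogen 1):
  atom 1: O, bond orders sum to 1 (valence 2) → 1 H
  atom 2: C, bond orders sum to 3 (valence 4) → 1 H
  atom 3: C, bond orders sum to 1 (valence 4) → 3 H
  atom 4: C, bond orders sum to 2 (valence 4) → 2 H
  atom 5: C, bond orders sum to 2 (valence 4) → 2 H
  atom 6: C, bond orders sum to 3 (valence 4) → 1 H
  atom 7: I (halogen, monovalent) → 0 H
  atom 8: C, bond orders sum to 3 (valence 4) → 1 H
  atom 9: S, bond orders sum to 1 (valence 2) → 1 H
  atom 10: C, bond orders sum to 2 (valence 4) → 2 H
  atom 11: C, bond orders sum to 3 (valence 4) → 1 H
  atom 12: C, bond orders sum to 4 (valence 4) → 0 H
  atom 13: O, bond orders sum to 2 (valence 2) → 0 H
  atom 14: O, bond orders sum to 2 (valence 2) → 0 H
  atom 15: C, bond orders sum to 1 (valence 4) → 3 H
  atom 16: C, bond orders sum to 2 (valence 4) → 2 H
  atom 17: C, bond orders sum to 2 (valence 4) → 2 H
  atom 18: C, bond orders sum to 3 (valence 4) → 1 H
  atom 19: O, bond orders sum to 2 (valence 2) → 0 H
  atom 20: C, bond orders sum to 1 (valence 4) → 3 H
  atom 21: C, bond orders sum to 4 (valence 4) → 0 H
  atom 22: C, bond orders sum to 4 (valence 4) → 0 H
  atom 23: C, bond orders sum to 1 (valence 4) → 3 H
Totals → C:17, H:29, I:1, O:4, S:1.
In Hill order: C17H29IO4S.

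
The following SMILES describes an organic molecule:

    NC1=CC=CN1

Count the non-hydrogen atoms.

6

Every atom symbol written in the SMILES (organic subset) is one heavy atom; implicit H are not written.
Heavy atoms by element → C:4, N:2.
Total: 6.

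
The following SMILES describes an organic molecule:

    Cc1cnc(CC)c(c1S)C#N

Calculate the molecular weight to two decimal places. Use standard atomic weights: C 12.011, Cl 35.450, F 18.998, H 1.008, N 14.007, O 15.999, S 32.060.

First, the molecular formula is C9H10N2S (counting implicit H from valence).
  C: 9 × 12.011 = 108.099
  H: 10 × 1.008 = 10.080
  N: 2 × 14.007 = 28.014
  S: 1 × 32.060 = 32.060
Sum: 9×12.011 + 10×1.008 + 2×14.007 + 1×32.060 = 178.253 → 178.25 g/mol.

178.25 g/mol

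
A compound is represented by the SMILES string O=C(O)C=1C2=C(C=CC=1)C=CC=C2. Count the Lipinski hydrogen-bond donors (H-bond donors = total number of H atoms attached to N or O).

1

Donors: find every N or O and count the H atoms it carries.
  atom 1 (O): bond orders sum to 2 → 0 H
  atom 3 (O): bond orders sum to 1 → 1 H
Lipinski HBD = 1.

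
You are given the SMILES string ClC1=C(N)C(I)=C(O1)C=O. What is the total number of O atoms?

2

Scan the SMILES for O atoms (remember two-letter symbols like Cl and Br are single atoms).
Oxygen count: 2.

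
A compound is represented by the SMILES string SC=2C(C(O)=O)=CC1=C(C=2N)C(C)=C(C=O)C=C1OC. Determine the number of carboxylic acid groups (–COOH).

The carboxylic acid motif appears at heavy-atom position 4 in the SMILES.
Other groups present: 1 aldehyde, 1 ether, 1 primary amine, 1 thiol.
Carboxylic acid count: 1.

1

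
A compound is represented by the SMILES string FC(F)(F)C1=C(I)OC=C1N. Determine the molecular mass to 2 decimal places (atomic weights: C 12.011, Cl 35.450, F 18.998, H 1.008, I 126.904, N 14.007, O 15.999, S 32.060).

276.98 g/mol

First, the molecular formula is C5H3F3INO (counting implicit H from valence).
  C: 5 × 12.011 = 60.055
  F: 3 × 18.998 = 56.994
  H: 3 × 1.008 = 3.024
  I: 1 × 126.904 = 126.904
  N: 1 × 14.007 = 14.007
  O: 1 × 15.999 = 15.999
Sum: 5×12.011 + 3×18.998 + 3×1.008 + 1×126.904 + 1×14.007 + 1×15.999 = 276.983 → 276.98 g/mol.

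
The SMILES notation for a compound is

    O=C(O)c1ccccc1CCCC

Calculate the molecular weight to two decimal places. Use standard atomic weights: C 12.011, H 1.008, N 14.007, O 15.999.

178.23 g/mol

First, the molecular formula is C11H14O2 (counting implicit H from valence).
  C: 11 × 12.011 = 132.121
  H: 14 × 1.008 = 14.112
  O: 2 × 15.999 = 31.998
Sum: 11×12.011 + 14×1.008 + 2×15.999 = 178.231 → 178.23 g/mol.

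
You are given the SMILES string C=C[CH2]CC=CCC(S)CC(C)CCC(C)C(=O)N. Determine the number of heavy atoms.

19

Every atom symbol written in the SMILES (organic subset) is one heavy atom; implicit H are not written.
Heavy atoms by element → C:16, N:1, O:1, S:1.
Total: 19.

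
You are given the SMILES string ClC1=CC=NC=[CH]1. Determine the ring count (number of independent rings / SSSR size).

1

In SMILES, each pair of matching ring-closure digits denotes one ring-closing bond; the number of such bonds equals the number of independent rings.
Ring-closure bonds here: 1.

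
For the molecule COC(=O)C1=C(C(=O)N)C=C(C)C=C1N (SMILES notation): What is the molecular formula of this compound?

C10H12N2O3

Walk through each heavy atom and fill implicit hydrogens from standard valence (C 4, N 3, O 2, S 2, halogen 1):
  atom 1: C, bond orders sum to 1 (valence 4) → 3 H
  atom 2: O, bond orders sum to 2 (valence 2) → 0 H
  atom 3: C, bond orders sum to 4 (valence 4) → 0 H
  atom 4: O, bond orders sum to 2 (valence 2) → 0 H
  atom 5: C, bond orders sum to 4 (valence 4) → 0 H
  atom 6: C, bond orders sum to 4 (valence 4) → 0 H
  atom 7: C, bond orders sum to 4 (valence 4) → 0 H
  atom 8: O, bond orders sum to 2 (valence 2) → 0 H
  atom 9: N, bond orders sum to 1 (valence 3) → 2 H
  atom 10: C, bond orders sum to 3 (valence 4) → 1 H
  atom 11: C, bond orders sum to 4 (valence 4) → 0 H
  atom 12: C, bond orders sum to 1 (valence 4) → 3 H
  atom 13: C, bond orders sum to 3 (valence 4) → 1 H
  atom 14: C, bond orders sum to 4 (valence 4) → 0 H
  atom 15: N, bond orders sum to 1 (valence 3) → 2 H
Totals → C:10, H:12, N:2, O:3.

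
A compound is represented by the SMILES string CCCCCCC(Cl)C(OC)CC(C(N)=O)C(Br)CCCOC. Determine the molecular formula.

C17H33BrClNO3

Walk through each heavy atom and fill implicit hydrogens from standard valence (C 4, N 3, O 2, S 2, halogen 1):
  atom 1: C, bond orders sum to 1 (valence 4) → 3 H
  atom 2: C, bond orders sum to 2 (valence 4) → 2 H
  atom 3: C, bond orders sum to 2 (valence 4) → 2 H
  atom 4: C, bond orders sum to 2 (valence 4) → 2 H
  atom 5: C, bond orders sum to 2 (valence 4) → 2 H
  atom 6: C, bond orders sum to 2 (valence 4) → 2 H
  atom 7: C, bond orders sum to 3 (valence 4) → 1 H
  atom 8: Cl (halogen, monovalent) → 0 H
  atom 9: C, bond orders sum to 3 (valence 4) → 1 H
  atom 10: O, bond orders sum to 2 (valence 2) → 0 H
  atom 11: C, bond orders sum to 1 (valence 4) → 3 H
  atom 12: C, bond orders sum to 2 (valence 4) → 2 H
  atom 13: C, bond orders sum to 3 (valence 4) → 1 H
  atom 14: C, bond orders sum to 4 (valence 4) → 0 H
  atom 15: N, bond orders sum to 1 (valence 3) → 2 H
  atom 16: O, bond orders sum to 2 (valence 2) → 0 H
  atom 17: C, bond orders sum to 3 (valence 4) → 1 H
  atom 18: Br (halogen, monovalent) → 0 H
  atom 19: C, bond orders sum to 2 (valence 4) → 2 H
  atom 20: C, bond orders sum to 2 (valence 4) → 2 H
  atom 21: C, bond orders sum to 2 (valence 4) → 2 H
  atom 22: O, bond orders sum to 2 (valence 2) → 0 H
  atom 23: C, bond orders sum to 1 (valence 4) → 3 H
Totals → C:17, H:33, Br:1, Cl:1, N:1, O:3.
In Hill order: C17H33BrClNO3.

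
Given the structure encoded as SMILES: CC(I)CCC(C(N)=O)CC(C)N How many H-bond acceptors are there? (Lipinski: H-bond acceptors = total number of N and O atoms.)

3

N atoms: 2; O atoms: 1.
Lipinski HBA = 2 + 1 = 3.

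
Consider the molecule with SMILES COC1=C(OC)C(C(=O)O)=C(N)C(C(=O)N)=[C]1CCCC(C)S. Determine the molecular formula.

C15H22N2O5S

Walk through each heavy atom and fill implicit hydrogens from standard valence (C 4, N 3, O 2, S 2, halogen 1):
  atom 1: C, bond orders sum to 1 (valence 4) → 3 H
  atom 2: O, bond orders sum to 2 (valence 2) → 0 H
  atom 3: C, bond orders sum to 4 (valence 4) → 0 H
  atom 4: C, bond orders sum to 4 (valence 4) → 0 H
  atom 5: O, bond orders sum to 2 (valence 2) → 0 H
  atom 6: C, bond orders sum to 1 (valence 4) → 3 H
  atom 7: C, bond orders sum to 4 (valence 4) → 0 H
  atom 8: C, bond orders sum to 4 (valence 4) → 0 H
  atom 9: O, bond orders sum to 2 (valence 2) → 0 H
  atom 10: O, bond orders sum to 1 (valence 2) → 1 H
  atom 11: C, bond orders sum to 4 (valence 4) → 0 H
  atom 12: N, bond orders sum to 1 (valence 3) → 2 H
  atom 13: C, bond orders sum to 4 (valence 4) → 0 H
  atom 14: C, bond orders sum to 4 (valence 4) → 0 H
  atom 15: O, bond orders sum to 2 (valence 2) → 0 H
  atom 16: N, bond orders sum to 1 (valence 3) → 2 H
  atom 17: C with explicit H count 0
  atom 18: C, bond orders sum to 2 (valence 4) → 2 H
  atom 19: C, bond orders sum to 2 (valence 4) → 2 H
  atom 20: C, bond orders sum to 2 (valence 4) → 2 H
  atom 21: C, bond orders sum to 3 (valence 4) → 1 H
  atom 22: C, bond orders sum to 1 (valence 4) → 3 H
  atom 23: S, bond orders sum to 1 (valence 2) → 1 H
Totals → C:15, H:22, N:2, O:5, S:1.
In Hill order: C15H22N2O5S.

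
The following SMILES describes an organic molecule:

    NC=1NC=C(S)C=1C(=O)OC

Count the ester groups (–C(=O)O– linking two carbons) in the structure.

The ester motif appears at heavy-atom position 8 in the SMILES.
Other groups present: 1 primary amine, 1 thiol.
Ester count: 1.

1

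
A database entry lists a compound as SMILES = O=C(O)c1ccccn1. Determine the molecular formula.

Walk through each heavy atom and fill implicit hydrogens from standard valence (C 4, N 3, O 2, S 2, halogen 1); for lowercase aromatic atoms, an aromatic c carries 1 H when it has two neighbours and 0 H with three, and aromatic n carries 0 H:
  atom 1: O, bond orders sum to 2 (valence 2) → 0 H
  atom 2: C, bond orders sum to 4 (valence 4) → 0 H
  atom 3: O, bond orders sum to 1 (valence 2) → 1 H
  atom 4: aromatic c, 3 neighbours → 0 H
  atom 5: aromatic c, 2 neighbours → 1 H
  atom 6: aromatic c, 2 neighbours → 1 H
  atom 7: aromatic c, 2 neighbours → 1 H
  atom 8: aromatic c, 2 neighbours → 1 H
  atom 9: aromatic n, 2 neighbours → 0 H
Totals → C:6, H:5, N:1, O:2.
In Hill order: C6H5NO2.

C6H5NO2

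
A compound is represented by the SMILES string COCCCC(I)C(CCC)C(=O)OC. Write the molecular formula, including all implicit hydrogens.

C11H21IO3

Walk through each heavy atom and fill implicit hydrogens from standard valence (C 4, N 3, O 2, S 2, halogen 1):
  atom 1: C, bond orders sum to 1 (valence 4) → 3 H
  atom 2: O, bond orders sum to 2 (valence 2) → 0 H
  atom 3: C, bond orders sum to 2 (valence 4) → 2 H
  atom 4: C, bond orders sum to 2 (valence 4) → 2 H
  atom 5: C, bond orders sum to 2 (valence 4) → 2 H
  atom 6: C, bond orders sum to 3 (valence 4) → 1 H
  atom 7: I (halogen, monovalent) → 0 H
  atom 8: C, bond orders sum to 3 (valence 4) → 1 H
  atom 9: C, bond orders sum to 2 (valence 4) → 2 H
  atom 10: C, bond orders sum to 2 (valence 4) → 2 H
  atom 11: C, bond orders sum to 1 (valence 4) → 3 H
  atom 12: C, bond orders sum to 4 (valence 4) → 0 H
  atom 13: O, bond orders sum to 2 (valence 2) → 0 H
  atom 14: O, bond orders sum to 2 (valence 2) → 0 H
  atom 15: C, bond orders sum to 1 (valence 4) → 3 H
Totals → C:11, H:21, I:1, O:3.
In Hill order: C11H21IO3.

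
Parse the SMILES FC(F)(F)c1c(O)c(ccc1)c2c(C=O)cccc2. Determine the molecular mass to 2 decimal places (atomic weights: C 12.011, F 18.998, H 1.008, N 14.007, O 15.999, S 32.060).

First, the molecular formula is C14H9F3O2 (counting implicit H from valence).
  C: 14 × 12.011 = 168.154
  F: 3 × 18.998 = 56.994
  H: 9 × 1.008 = 9.072
  O: 2 × 15.999 = 31.998
Sum: 14×12.011 + 3×18.998 + 9×1.008 + 2×15.999 = 266.218 → 266.22 g/mol.

266.22 g/mol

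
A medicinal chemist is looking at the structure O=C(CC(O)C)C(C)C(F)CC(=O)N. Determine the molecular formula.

Walk through each heavy atom and fill implicit hydrogens from standard valence (C 4, N 3, O 2, S 2, halogen 1):
  atom 1: O, bond orders sum to 2 (valence 2) → 0 H
  atom 2: C, bond orders sum to 4 (valence 4) → 0 H
  atom 3: C, bond orders sum to 2 (valence 4) → 2 H
  atom 4: C, bond orders sum to 3 (valence 4) → 1 H
  atom 5: O, bond orders sum to 1 (valence 2) → 1 H
  atom 6: C, bond orders sum to 1 (valence 4) → 3 H
  atom 7: C, bond orders sum to 3 (valence 4) → 1 H
  atom 8: C, bond orders sum to 1 (valence 4) → 3 H
  atom 9: C, bond orders sum to 3 (valence 4) → 1 H
  atom 10: F (halogen, monovalent) → 0 H
  atom 11: C, bond orders sum to 2 (valence 4) → 2 H
  atom 12: C, bond orders sum to 4 (valence 4) → 0 H
  atom 13: O, bond orders sum to 2 (valence 2) → 0 H
  atom 14: N, bond orders sum to 1 (valence 3) → 2 H
Totals → C:9, H:16, F:1, N:1, O:3.

C9H16FNO3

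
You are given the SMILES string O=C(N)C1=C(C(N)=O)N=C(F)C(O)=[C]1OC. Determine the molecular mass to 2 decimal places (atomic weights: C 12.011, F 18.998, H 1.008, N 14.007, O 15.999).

First, the molecular formula is C8H8FN3O4 (counting implicit H from valence).
  C: 8 × 12.011 = 96.088
  F: 1 × 18.998 = 18.998
  H: 8 × 1.008 = 8.064
  N: 3 × 14.007 = 42.021
  O: 4 × 15.999 = 63.996
Sum: 8×12.011 + 1×18.998 + 8×1.008 + 3×14.007 + 4×15.999 = 229.167 → 229.17 g/mol.

229.17 g/mol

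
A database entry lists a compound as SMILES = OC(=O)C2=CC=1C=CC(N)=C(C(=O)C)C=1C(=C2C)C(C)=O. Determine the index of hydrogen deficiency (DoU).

Molecular formula: C16H15NO4.
DoU = (2C + 2 + N − H − X) / 2, where X is the halogen count and O/S are ignored.
    = (2·16 + 2 + 1 − 15 − 0) / 2 = 20 / 2 = 10.

10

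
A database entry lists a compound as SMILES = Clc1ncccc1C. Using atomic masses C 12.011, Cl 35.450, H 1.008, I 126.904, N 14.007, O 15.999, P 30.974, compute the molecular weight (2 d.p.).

First, the molecular formula is C6H6ClN (counting implicit H from valence).
  C: 6 × 12.011 = 72.066
  Cl: 1 × 35.450 = 35.450
  H: 6 × 1.008 = 6.048
  N: 1 × 14.007 = 14.007
Sum: 6×12.011 + 1×35.450 + 6×1.008 + 1×14.007 = 127.571 → 127.57 g/mol.

127.57 g/mol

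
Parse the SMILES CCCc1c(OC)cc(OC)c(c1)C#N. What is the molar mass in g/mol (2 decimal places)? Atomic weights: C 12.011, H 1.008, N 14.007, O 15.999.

First, the molecular formula is C12H15NO2 (counting implicit H from valence).
  C: 12 × 12.011 = 144.132
  H: 15 × 1.008 = 15.120
  N: 1 × 14.007 = 14.007
  O: 2 × 15.999 = 31.998
Sum: 12×12.011 + 15×1.008 + 1×14.007 + 2×15.999 = 205.257 → 205.26 g/mol.

205.26 g/mol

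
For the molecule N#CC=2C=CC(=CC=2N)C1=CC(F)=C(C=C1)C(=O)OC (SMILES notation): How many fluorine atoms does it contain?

1

Scan the SMILES for F atoms (remember two-letter symbols like Cl and Br are single atoms).
Fluorine count: 1.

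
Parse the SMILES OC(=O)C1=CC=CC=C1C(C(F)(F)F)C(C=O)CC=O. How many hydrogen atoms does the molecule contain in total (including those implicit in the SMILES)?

11

Walk through each heavy atom and fill implicit hydrogens from standard valence (C 4, N 3, O 2, S 2, halogen 1):
  atom 1: O, bond orders sum to 1 (valence 2) → 1 H
  atom 2: C, bond orders sum to 4 (valence 4) → 0 H
  atom 3: O, bond orders sum to 2 (valence 2) → 0 H
  atom 4: C, bond orders sum to 4 (valence 4) → 0 H
  atom 5: C, bond orders sum to 3 (valence 4) → 1 H
  atom 6: C, bond orders sum to 3 (valence 4) → 1 H
  atom 7: C, bond orders sum to 3 (valence 4) → 1 H
  atom 8: C, bond orders sum to 3 (valence 4) → 1 H
  atom 9: C, bond orders sum to 4 (valence 4) → 0 H
  atom 10: C, bond orders sum to 3 (valence 4) → 1 H
  atom 11: C, bond orders sum to 4 (valence 4) → 0 H
  atom 12: F (halogen, monovalent) → 0 H
  atom 13: F (halogen, monovalent) → 0 H
  atom 14: F (halogen, monovalent) → 0 H
  atom 15: C, bond orders sum to 3 (valence 4) → 1 H
  atom 16: C, bond orders sum to 3 (valence 4) → 1 H
  atom 17: O, bond orders sum to 2 (valence 2) → 0 H
  atom 18: C, bond orders sum to 2 (valence 4) → 2 H
  atom 19: C, bond orders sum to 3 (valence 4) → 1 H
  atom 20: O, bond orders sum to 2 (valence 2) → 0 H
Total hydrogens: 11.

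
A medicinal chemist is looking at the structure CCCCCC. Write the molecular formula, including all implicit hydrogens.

Walk through each heavy atom and fill implicit hydrogens from standard valence (C 4, N 3, O 2, S 2, halogen 1):
  atom 1: C, bond orders sum to 1 (valence 4) → 3 H
  atom 2: C, bond orders sum to 2 (valence 4) → 2 H
  atom 3: C, bond orders sum to 2 (valence 4) → 2 H
  atom 4: C, bond orders sum to 2 (valence 4) → 2 H
  atom 5: C, bond orders sum to 2 (valence 4) → 2 H
  atom 6: C, bond orders sum to 1 (valence 4) → 3 H
Totals → C:6, H:14.
In Hill order: C6H14.

C6H14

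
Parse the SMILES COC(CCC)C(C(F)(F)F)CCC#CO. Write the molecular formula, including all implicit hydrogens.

C11H17F3O2

Walk through each heavy atom and fill implicit hydrogens from standard valence (C 4, N 3, O 2, S 2, halogen 1):
  atom 1: C, bond orders sum to 1 (valence 4) → 3 H
  atom 2: O, bond orders sum to 2 (valence 2) → 0 H
  atom 3: C, bond orders sum to 3 (valence 4) → 1 H
  atom 4: C, bond orders sum to 2 (valence 4) → 2 H
  atom 5: C, bond orders sum to 2 (valence 4) → 2 H
  atom 6: C, bond orders sum to 1 (valence 4) → 3 H
  atom 7: C, bond orders sum to 3 (valence 4) → 1 H
  atom 8: C, bond orders sum to 4 (valence 4) → 0 H
  atom 9: F (halogen, monovalent) → 0 H
  atom 10: F (halogen, monovalent) → 0 H
  atom 11: F (halogen, monovalent) → 0 H
  atom 12: C, bond orders sum to 2 (valence 4) → 2 H
  atom 13: C, bond orders sum to 2 (valence 4) → 2 H
  atom 14: C, bond orders sum to 4 (valence 4) → 0 H
  atom 15: C, bond orders sum to 4 (valence 4) → 0 H
  atom 16: O, bond orders sum to 1 (valence 2) → 1 H
Totals → C:11, H:17, F:3, O:2.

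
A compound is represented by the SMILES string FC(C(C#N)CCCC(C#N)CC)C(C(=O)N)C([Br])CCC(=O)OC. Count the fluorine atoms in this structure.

Scan the SMILES for F atoms (remember two-letter symbols like Cl and Br are single atoms).
Fluorine count: 1.

1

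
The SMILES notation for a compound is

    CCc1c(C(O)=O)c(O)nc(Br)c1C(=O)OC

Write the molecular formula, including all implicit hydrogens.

C10H10BrNO5

Walk through each heavy atom and fill implicit hydrogens from standard valence (C 4, N 3, O 2, S 2, halogen 1); for lowercase aromatic atoms, an aromatic c carries 1 H when it has two neighbours and 0 H with three, and aromatic n carries 0 H:
  atom 1: C, bond orders sum to 1 (valence 4) → 3 H
  atom 2: C, bond orders sum to 2 (valence 4) → 2 H
  atom 3: aromatic c, 3 neighbours → 0 H
  atom 4: aromatic c, 3 neighbours → 0 H
  atom 5: C, bond orders sum to 4 (valence 4) → 0 H
  atom 6: O, bond orders sum to 1 (valence 2) → 1 H
  atom 7: O, bond orders sum to 2 (valence 2) → 0 H
  atom 8: aromatic c, 3 neighbours → 0 H
  atom 9: O, bond orders sum to 1 (valence 2) → 1 H
  atom 10: aromatic n, 2 neighbours → 0 H
  atom 11: aromatic c, 3 neighbours → 0 H
  atom 12: Br (halogen, monovalent) → 0 H
  atom 13: aromatic c, 3 neighbours → 0 H
  atom 14: C, bond orders sum to 4 (valence 4) → 0 H
  atom 15: O, bond orders sum to 2 (valence 2) → 0 H
  atom 16: O, bond orders sum to 2 (valence 2) → 0 H
  atom 17: C, bond orders sum to 1 (valence 4) → 3 H
Totals → C:10, H:10, Br:1, N:1, O:5.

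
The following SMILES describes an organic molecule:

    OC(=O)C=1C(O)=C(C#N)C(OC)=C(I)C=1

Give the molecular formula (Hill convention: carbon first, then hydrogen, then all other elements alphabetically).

Walk through each heavy atom and fill implicit hydrogens from standard valence (C 4, N 3, O 2, S 2, halogen 1):
  atom 1: O, bond orders sum to 1 (valence 2) → 1 H
  atom 2: C, bond orders sum to 4 (valence 4) → 0 H
  atom 3: O, bond orders sum to 2 (valence 2) → 0 H
  atom 4: C, bond orders sum to 4 (valence 4) → 0 H
  atom 5: C, bond orders sum to 4 (valence 4) → 0 H
  atom 6: O, bond orders sum to 1 (valence 2) → 1 H
  atom 7: C, bond orders sum to 4 (valence 4) → 0 H
  atom 8: C, bond orders sum to 4 (valence 4) → 0 H
  atom 9: N, bond orders sum to 3 (valence 3) → 0 H
  atom 10: C, bond orders sum to 4 (valence 4) → 0 H
  atom 11: O, bond orders sum to 2 (valence 2) → 0 H
  atom 12: C, bond orders sum to 1 (valence 4) → 3 H
  atom 13: C, bond orders sum to 4 (valence 4) → 0 H
  atom 14: I (halogen, monovalent) → 0 H
  atom 15: C, bond orders sum to 3 (valence 4) → 1 H
Totals → C:9, H:6, I:1, N:1, O:4.

C9H6INO4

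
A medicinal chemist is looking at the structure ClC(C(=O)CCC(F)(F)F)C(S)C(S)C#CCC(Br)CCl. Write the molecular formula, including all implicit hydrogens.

C12H14BrCl2F3OS2

Walk through each heavy atom and fill implicit hydrogens from standard valence (C 4, N 3, O 2, S 2, halogen 1):
  atom 1: Cl (halogen, monovalent) → 0 H
  atom 2: C, bond orders sum to 3 (valence 4) → 1 H
  atom 3: C, bond orders sum to 4 (valence 4) → 0 H
  atom 4: O, bond orders sum to 2 (valence 2) → 0 H
  atom 5: C, bond orders sum to 2 (valence 4) → 2 H
  atom 6: C, bond orders sum to 2 (valence 4) → 2 H
  atom 7: C, bond orders sum to 4 (valence 4) → 0 H
  atom 8: F (halogen, monovalent) → 0 H
  atom 9: F (halogen, monovalent) → 0 H
  atom 10: F (halogen, monovalent) → 0 H
  atom 11: C, bond orders sum to 3 (valence 4) → 1 H
  atom 12: S, bond orders sum to 1 (valence 2) → 1 H
  atom 13: C, bond orders sum to 3 (valence 4) → 1 H
  atom 14: S, bond orders sum to 1 (valence 2) → 1 H
  atom 15: C, bond orders sum to 4 (valence 4) → 0 H
  atom 16: C, bond orders sum to 4 (valence 4) → 0 H
  atom 17: C, bond orders sum to 2 (valence 4) → 2 H
  atom 18: C, bond orders sum to 3 (valence 4) → 1 H
  atom 19: Br (halogen, monovalent) → 0 H
  atom 20: C, bond orders sum to 2 (valence 4) → 2 H
  atom 21: Cl (halogen, monovalent) → 0 H
Totals → C:12, H:14, Br:1, Cl:2, F:3, O:1, S:2.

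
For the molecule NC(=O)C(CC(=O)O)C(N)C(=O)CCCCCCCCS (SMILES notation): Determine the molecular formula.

C14H26N2O4S

Walk through each heavy atom and fill implicit hydrogens from standard valence (C 4, N 3, O 2, S 2, halogen 1):
  atom 1: N, bond orders sum to 1 (valence 3) → 2 H
  atom 2: C, bond orders sum to 4 (valence 4) → 0 H
  atom 3: O, bond orders sum to 2 (valence 2) → 0 H
  atom 4: C, bond orders sum to 3 (valence 4) → 1 H
  atom 5: C, bond orders sum to 2 (valence 4) → 2 H
  atom 6: C, bond orders sum to 4 (valence 4) → 0 H
  atom 7: O, bond orders sum to 2 (valence 2) → 0 H
  atom 8: O, bond orders sum to 1 (valence 2) → 1 H
  atom 9: C, bond orders sum to 3 (valence 4) → 1 H
  atom 10: N, bond orders sum to 1 (valence 3) → 2 H
  atom 11: C, bond orders sum to 4 (valence 4) → 0 H
  atom 12: O, bond orders sum to 2 (valence 2) → 0 H
  atom 13: C, bond orders sum to 2 (valence 4) → 2 H
  atom 14: C, bond orders sum to 2 (valence 4) → 2 H
  atom 15: C, bond orders sum to 2 (valence 4) → 2 H
  atom 16: C, bond orders sum to 2 (valence 4) → 2 H
  atom 17: C, bond orders sum to 2 (valence 4) → 2 H
  atom 18: C, bond orders sum to 2 (valence 4) → 2 H
  atom 19: C, bond orders sum to 2 (valence 4) → 2 H
  atom 20: C, bond orders sum to 2 (valence 4) → 2 H
  atom 21: S, bond orders sum to 1 (valence 2) → 1 H
Totals → C:14, H:26, N:2, O:4, S:1.
In Hill order: C14H26N2O4S.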